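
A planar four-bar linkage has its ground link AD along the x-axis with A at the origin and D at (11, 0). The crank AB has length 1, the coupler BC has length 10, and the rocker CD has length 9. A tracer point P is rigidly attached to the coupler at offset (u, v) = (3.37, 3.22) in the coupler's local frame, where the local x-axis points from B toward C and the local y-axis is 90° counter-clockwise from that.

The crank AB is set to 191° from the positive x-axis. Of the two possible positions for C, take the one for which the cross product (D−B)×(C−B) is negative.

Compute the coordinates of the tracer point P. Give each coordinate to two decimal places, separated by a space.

3.67 -0.41

A=(0,0), D=(11.00,0)
B = A + 1.00·(cos191°, sin191°) = (-0.9816, -0.1908)
|BD| = 11.9831
circle(B,10.00) ∩ circle(D,9.00): a=6.7844, h=7.3466
  candidates: C₊=(5.6849,7.2629) cross=88.035; C₋=(5.9188,-7.4285) cross=-88.035
  mode - wants cross < 0 → take C=(5.9188,-7.4285) (cross=-88.035)
ex = (C−B)/|BC| = (0.6900,-0.7238); ey = (0.7238,0.6900)
P = B + 3.37·ex + 3.22·ey = (3.6744,-0.4079)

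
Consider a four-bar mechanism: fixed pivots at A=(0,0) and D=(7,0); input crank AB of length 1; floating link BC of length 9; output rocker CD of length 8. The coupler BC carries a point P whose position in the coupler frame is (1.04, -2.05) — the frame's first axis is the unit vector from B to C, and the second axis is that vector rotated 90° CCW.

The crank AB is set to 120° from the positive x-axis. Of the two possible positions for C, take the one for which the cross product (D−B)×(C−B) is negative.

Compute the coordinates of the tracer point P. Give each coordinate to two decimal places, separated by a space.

-1.87 -0.98

A=(0,0), D=(7.00,0)
B = A + 1.00·(cos120°, sin120°) = (-0.5000, 0.8660)
|BD| = 7.5498
circle(B,9.00) ∩ circle(D,8.00): a=4.9008, h=7.5487
  candidates: C₊=(5.2343,7.8027) cross=56.991; C₋=(3.5025,-7.1950) cross=-56.991
  mode - wants cross < 0 → take C=(3.5025,-7.1950) (cross=-56.991)
ex = (C−B)/|BC| = (0.4447,-0.8957); ey = (0.8957,0.4447)
P = B + 1.04·ex + -2.05·ey = (-1.8736,-0.9772)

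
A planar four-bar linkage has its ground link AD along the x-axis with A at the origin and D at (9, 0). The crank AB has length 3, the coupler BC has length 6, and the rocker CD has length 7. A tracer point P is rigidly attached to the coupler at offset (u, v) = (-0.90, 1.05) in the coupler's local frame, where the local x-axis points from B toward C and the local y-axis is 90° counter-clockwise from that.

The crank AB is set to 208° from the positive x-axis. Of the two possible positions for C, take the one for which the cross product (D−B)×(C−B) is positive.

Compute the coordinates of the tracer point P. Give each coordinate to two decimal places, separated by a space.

-3.99 -1.05

A=(0,0), D=(9.00,0)
B = A + 3.00·(cos208°, sin208°) = (-2.6488, -1.4084)
|BD| = 11.7337
circle(B,6.00) ∩ circle(D,7.00): a=5.3129, h=2.7881
  candidates: C₊=(2.2910,1.9972) cross=32.714; C₋=(2.9603,-3.5386) cross=-32.714
  mode + wants cross > 0 → take C=(2.2910,1.9972) (cross=32.714)
ex = (C−B)/|BC| = (0.8233,0.5676); ey = (-0.5676,0.8233)
P = B + -0.90·ex + 1.05·ey = (-3.9858,-1.0548)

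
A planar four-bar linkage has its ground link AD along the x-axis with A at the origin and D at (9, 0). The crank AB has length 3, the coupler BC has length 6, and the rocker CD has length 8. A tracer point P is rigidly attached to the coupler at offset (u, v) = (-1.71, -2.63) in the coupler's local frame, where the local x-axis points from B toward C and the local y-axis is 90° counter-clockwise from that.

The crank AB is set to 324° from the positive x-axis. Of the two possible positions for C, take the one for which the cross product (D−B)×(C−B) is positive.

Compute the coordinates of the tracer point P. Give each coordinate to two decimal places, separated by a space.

5.12 -3.38

A=(0,0), D=(9.00,0)
B = A + 3.00·(cos324°, sin324°) = (2.4271, -1.7634)
|BD| = 6.8054
circle(B,6.00) ∩ circle(D,8.00): a=1.3455, h=5.8472
  candidates: C₊=(2.2115,4.2328) cross=39.792; C₋=(5.2417,-7.0622) cross=-39.792
  mode + wants cross > 0 → take C=(2.2115,4.2328) (cross=39.792)
ex = (C−B)/|BC| = (-0.0359,0.9994); ey = (-0.9994,-0.0359)
P = B + -1.71·ex + -2.63·ey = (5.1168,-3.3778)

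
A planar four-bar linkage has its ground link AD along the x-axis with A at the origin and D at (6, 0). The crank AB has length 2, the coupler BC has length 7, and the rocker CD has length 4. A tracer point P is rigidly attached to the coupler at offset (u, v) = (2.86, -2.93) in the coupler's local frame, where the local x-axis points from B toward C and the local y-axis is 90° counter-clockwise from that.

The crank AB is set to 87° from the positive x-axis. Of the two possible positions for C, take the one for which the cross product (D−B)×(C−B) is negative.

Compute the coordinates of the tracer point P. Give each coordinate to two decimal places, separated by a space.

A=(0,0), D=(6.00,0)
B = A + 2.00·(cos87°, sin87°) = (0.1047, 1.9973)
|BD| = 6.2245
circle(B,7.00) ∩ circle(D,4.00): a=5.7631, h=3.9733
  candidates: C₊=(6.8379,3.9113) cross=24.732; C₋=(4.2881,-3.6152) cross=-24.732
  mode - wants cross < 0 → take C=(4.2881,-3.6152) (cross=-24.732)
ex = (C−B)/|BC| = (0.5976,-0.8018); ey = (0.8018,0.5976)
P = B + 2.86·ex + -2.93·ey = (-0.5353,-2.0469)

-0.54 -2.05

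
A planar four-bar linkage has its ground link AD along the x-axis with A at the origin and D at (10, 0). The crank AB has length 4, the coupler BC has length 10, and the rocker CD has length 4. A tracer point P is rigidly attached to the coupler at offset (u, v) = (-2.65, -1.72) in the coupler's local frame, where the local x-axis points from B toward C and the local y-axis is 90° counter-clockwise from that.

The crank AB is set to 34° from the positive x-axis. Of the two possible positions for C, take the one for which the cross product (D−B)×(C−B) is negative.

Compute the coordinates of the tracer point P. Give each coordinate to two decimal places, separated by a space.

A=(0,0), D=(10.00,0)
B = A + 4.00·(cos34°, sin34°) = (3.3162, 2.2368)
|BD| = 7.0482
circle(B,10.00) ∩ circle(D,4.00): a=9.4831, h=3.1735
  candidates: C₊=(13.3162,2.2368) cross=22.368; C₋=(11.3019,-3.7822) cross=-22.368
  mode - wants cross < 0 → take C=(11.3019,-3.7822) (cross=-22.368)
ex = (C−B)/|BC| = (0.7986,-0.6019); ey = (0.6019,0.7986)
P = B + -2.65·ex + -1.72·ey = (0.1647,2.4583)

0.16 2.46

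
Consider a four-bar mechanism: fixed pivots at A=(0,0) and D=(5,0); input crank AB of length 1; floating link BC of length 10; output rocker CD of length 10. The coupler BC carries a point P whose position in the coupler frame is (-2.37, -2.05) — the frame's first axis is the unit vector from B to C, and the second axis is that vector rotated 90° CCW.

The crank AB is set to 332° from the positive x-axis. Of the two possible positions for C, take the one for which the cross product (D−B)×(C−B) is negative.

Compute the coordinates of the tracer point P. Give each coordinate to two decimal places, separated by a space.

-1.81 1.13

A=(0,0), D=(5.00,0)
B = A + 1.00·(cos332°, sin332°) = (0.8829, -0.4695)
|BD| = 4.1437
circle(B,10.00) ∩ circle(D,10.00): a=2.0719, h=9.7830
  candidates: C₊=(1.8331,9.4853) cross=40.538; C₋=(4.0499,-9.9548) cross=-40.538
  mode - wants cross < 0 → take C=(4.0499,-9.9548) (cross=-40.538)
ex = (C−B)/|BC| = (0.3167,-0.9485); ey = (0.9485,0.3167)
P = B + -2.37·ex + -2.05·ey = (-1.8121,1.1293)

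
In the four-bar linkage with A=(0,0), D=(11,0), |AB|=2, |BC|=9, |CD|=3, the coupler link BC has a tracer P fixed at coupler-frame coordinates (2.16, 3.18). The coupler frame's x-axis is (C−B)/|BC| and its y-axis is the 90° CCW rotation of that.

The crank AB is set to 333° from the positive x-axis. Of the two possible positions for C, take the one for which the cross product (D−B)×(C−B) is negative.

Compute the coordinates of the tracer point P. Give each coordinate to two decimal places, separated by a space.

A=(0,0), D=(11.00,0)
B = A + 2.00·(cos333°, sin333°) = (1.7820, -0.9080)
|BD| = 9.2626
circle(B,9.00) ∩ circle(D,3.00): a=8.5179, h=2.9061
  candidates: C₊=(9.9740,2.8191) cross=26.918; C₋=(10.5438,-2.9651) cross=-26.918
  mode - wants cross < 0 → take C=(10.5438,-2.9651) (cross=-26.918)
ex = (C−B)/|BC| = (0.9735,-0.2286); ey = (0.2286,0.9735)
P = B + 2.16·ex + 3.18·ey = (4.6117,1.6941)

4.61 1.69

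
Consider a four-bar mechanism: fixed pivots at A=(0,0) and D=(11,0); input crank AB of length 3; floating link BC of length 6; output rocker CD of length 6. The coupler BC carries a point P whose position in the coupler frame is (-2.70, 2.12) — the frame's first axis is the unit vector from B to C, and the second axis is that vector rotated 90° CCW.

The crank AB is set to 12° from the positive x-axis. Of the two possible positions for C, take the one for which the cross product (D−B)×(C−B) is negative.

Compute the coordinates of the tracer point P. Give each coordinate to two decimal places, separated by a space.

A=(0,0), D=(11.00,0)
B = A + 3.00·(cos12°, sin12°) = (2.9344, 0.6237)
|BD| = 8.0896
circle(B,6.00) ∩ circle(D,6.00): a=4.0448, h=4.4316
  candidates: C₊=(7.3089,4.7303) cross=35.850; C₋=(6.6255,-4.1066) cross=-35.850
  mode - wants cross < 0 → take C=(6.6255,-4.1066) (cross=-35.850)
ex = (C−B)/|BC| = (0.6152,-0.7884); ey = (0.7884,0.6152)
P = B + -2.70·ex + 2.12·ey = (2.9448,4.0566)

2.94 4.06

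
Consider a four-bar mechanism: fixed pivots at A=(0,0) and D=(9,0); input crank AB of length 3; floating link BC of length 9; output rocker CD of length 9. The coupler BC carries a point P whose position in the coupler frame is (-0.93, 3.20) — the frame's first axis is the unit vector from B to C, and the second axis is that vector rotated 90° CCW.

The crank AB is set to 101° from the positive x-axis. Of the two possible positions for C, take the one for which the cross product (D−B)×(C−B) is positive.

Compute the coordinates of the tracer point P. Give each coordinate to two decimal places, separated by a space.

A=(0,0), D=(9.00,0)
B = A + 3.00·(cos101°, sin101°) = (-0.5724, 2.9449)
|BD| = 10.0152
circle(B,9.00) ∩ circle(D,9.00): a=5.0076, h=7.4782
  candidates: C₊=(6.4127,8.6201) cross=74.896; C₋=(2.0149,-5.6752) cross=-74.896
  mode + wants cross > 0 → take C=(6.4127,8.6201) (cross=74.896)
ex = (C−B)/|BC| = (0.7761,0.6306); ey = (-0.6306,0.7761)
P = B + -0.93·ex + 3.20·ey = (-3.3121,4.8420)

-3.31 4.84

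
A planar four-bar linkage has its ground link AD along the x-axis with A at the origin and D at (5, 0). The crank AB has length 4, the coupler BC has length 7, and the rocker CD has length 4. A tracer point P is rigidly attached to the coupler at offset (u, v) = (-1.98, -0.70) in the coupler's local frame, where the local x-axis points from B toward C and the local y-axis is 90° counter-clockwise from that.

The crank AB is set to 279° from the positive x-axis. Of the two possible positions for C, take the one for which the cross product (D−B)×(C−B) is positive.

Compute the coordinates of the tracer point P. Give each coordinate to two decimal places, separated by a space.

0.86 -6.04

A=(0,0), D=(5.00,0)
B = A + 4.00·(cos279°, sin279°) = (0.6257, -3.9508)
|BD| = 5.8943
circle(B,7.00) ∩ circle(D,4.00): a=5.7465, h=3.9973
  candidates: C₊=(2.2111,2.8674) cross=23.561; C₋=(7.5695,-3.0655) cross=-23.561
  mode + wants cross > 0 → take C=(2.2111,2.8674) (cross=23.561)
ex = (C−B)/|BC| = (0.2265,0.9740); ey = (-0.9740,0.2265)
P = B + -1.98·ex + -0.70·ey = (0.8591,-6.0378)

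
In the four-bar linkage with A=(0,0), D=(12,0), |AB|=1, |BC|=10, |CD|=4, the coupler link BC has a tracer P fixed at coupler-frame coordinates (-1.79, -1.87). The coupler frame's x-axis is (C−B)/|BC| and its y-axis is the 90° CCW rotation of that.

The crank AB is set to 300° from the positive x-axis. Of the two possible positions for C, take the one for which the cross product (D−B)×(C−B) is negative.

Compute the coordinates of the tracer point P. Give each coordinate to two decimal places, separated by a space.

A=(0,0), D=(12.00,0)
B = A + 1.00·(cos300°, sin300°) = (0.5000, -0.8660)
|BD| = 11.5326
circle(B,10.00) ∩ circle(D,4.00): a=9.4081, h=3.3892
  candidates: C₊=(9.6271,3.2201) cross=39.086; C₋=(10.1361,-3.5392) cross=-39.086
  mode - wants cross < 0 → take C=(10.1361,-3.5392) (cross=-39.086)
ex = (C−B)/|BC| = (0.9636,-0.2673); ey = (0.2673,0.9636)
P = B + -1.79·ex + -1.87·ey = (-1.7247,-2.1895)

-1.72 -2.19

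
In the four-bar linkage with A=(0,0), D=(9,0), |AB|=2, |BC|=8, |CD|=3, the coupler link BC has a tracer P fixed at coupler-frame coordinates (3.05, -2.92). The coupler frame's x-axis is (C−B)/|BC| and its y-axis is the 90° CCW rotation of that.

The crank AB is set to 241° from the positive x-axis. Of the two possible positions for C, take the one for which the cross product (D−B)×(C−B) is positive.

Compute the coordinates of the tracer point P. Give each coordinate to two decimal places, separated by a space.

A=(0,0), D=(9.00,0)
B = A + 2.00·(cos241°, sin241°) = (-0.9696, -1.7492)
|BD| = 10.1219
circle(B,8.00) ∩ circle(D,3.00): a=7.7778, h=1.8722
  candidates: C₊=(6.3676,1.4390) cross=18.951; C₋=(7.0147,-2.2492) cross=-18.951
  mode + wants cross > 0 → take C=(6.3676,1.4390) (cross=18.951)
ex = (C−B)/|BC| = (0.9172,0.3985); ey = (-0.3985,0.9172)
P = B + 3.05·ex + -2.92·ey = (2.9914,-3.2118)

2.99 -3.21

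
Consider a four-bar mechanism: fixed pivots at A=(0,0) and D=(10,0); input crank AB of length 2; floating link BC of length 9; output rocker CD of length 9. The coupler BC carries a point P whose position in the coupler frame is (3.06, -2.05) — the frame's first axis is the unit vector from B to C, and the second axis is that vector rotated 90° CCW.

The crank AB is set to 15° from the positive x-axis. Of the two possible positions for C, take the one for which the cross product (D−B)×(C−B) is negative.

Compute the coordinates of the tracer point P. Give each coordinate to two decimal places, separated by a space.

1.24 -3.10

A=(0,0), D=(10.00,0)
B = A + 2.00·(cos15°, sin15°) = (1.9319, 0.5176)
|BD| = 8.0847
circle(B,9.00) ∩ circle(D,9.00): a=4.0424, h=8.0411
  candidates: C₊=(6.4808,8.2834) cross=65.010; C₋=(5.4511,-7.7658) cross=-65.010
  mode - wants cross < 0 → take C=(5.4511,-7.7658) (cross=-65.010)
ex = (C−B)/|BC| = (0.3910,-0.9204); ey = (0.9204,0.3910)
P = B + 3.06·ex + -2.05·ey = (1.2416,-3.1003)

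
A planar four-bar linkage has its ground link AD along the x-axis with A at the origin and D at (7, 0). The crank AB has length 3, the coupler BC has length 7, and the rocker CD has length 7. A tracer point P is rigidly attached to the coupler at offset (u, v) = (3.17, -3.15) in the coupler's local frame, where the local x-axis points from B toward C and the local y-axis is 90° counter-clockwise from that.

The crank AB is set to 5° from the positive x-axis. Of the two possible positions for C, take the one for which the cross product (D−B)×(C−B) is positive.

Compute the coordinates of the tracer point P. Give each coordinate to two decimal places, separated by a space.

A=(0,0), D=(7.00,0)
B = A + 3.00·(cos5°, sin5°) = (2.9886, 0.2615)
|BD| = 4.0199
circle(B,7.00) ∩ circle(D,7.00): a=2.0100, h=6.7052
  candidates: C₊=(5.4304,6.8218) cross=26.955; C₋=(4.5582,-6.5603) cross=-26.955
  mode + wants cross > 0 → take C=(5.4304,6.8218) (cross=26.955)
ex = (C−B)/|BC| = (0.3488,0.9372); ey = (-0.9372,0.3488)
P = B + 3.17·ex + -3.15·ey = (7.0465,2.1335)

7.05 2.13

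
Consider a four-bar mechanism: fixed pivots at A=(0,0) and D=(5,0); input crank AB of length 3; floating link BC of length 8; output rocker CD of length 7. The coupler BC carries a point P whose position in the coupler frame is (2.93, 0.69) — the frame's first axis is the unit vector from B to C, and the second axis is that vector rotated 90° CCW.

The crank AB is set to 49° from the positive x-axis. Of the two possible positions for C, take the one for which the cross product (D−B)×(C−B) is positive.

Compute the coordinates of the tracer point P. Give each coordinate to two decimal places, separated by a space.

A=(0,0), D=(5.00,0)
B = A + 3.00·(cos49°, sin49°) = (1.9682, 2.2641)
|BD| = 3.7839
circle(B,8.00) ∩ circle(D,7.00): a=3.8740, h=6.9994
  candidates: C₊=(9.2603,5.5543) cross=26.485; C₋=(0.8841,-5.6621) cross=-26.485
  mode + wants cross > 0 → take C=(9.2603,5.5543) (cross=26.485)
ex = (C−B)/|BC| = (0.9115,0.4113); ey = (-0.4113,0.9115)
P = B + 2.93·ex + 0.69·ey = (4.3551,4.0981)

4.36 4.10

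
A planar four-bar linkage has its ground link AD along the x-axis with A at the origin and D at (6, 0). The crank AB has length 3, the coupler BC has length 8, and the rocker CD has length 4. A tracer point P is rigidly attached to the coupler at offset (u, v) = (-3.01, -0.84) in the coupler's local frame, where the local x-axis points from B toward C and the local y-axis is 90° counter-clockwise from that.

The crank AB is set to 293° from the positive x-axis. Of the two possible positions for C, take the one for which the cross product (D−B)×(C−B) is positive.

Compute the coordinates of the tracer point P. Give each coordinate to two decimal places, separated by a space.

0.25 -5.75

A=(0,0), D=(6.00,0)
B = A + 3.00·(cos293°, sin293°) = (1.1722, -2.7615)
|BD| = 5.5618
circle(B,8.00) ∩ circle(D,4.00): a=7.0960, h=3.6941
  candidates: C₊=(5.4976,3.9683) cross=20.546; C₋=(9.1659,-2.4448) cross=-20.546
  mode + wants cross > 0 → take C=(5.4976,3.9683) (cross=20.546)
ex = (C−B)/|BC| = (0.5407,0.8412); ey = (-0.8412,0.5407)
P = B + -3.01·ex + -0.84·ey = (0.2514,-5.7478)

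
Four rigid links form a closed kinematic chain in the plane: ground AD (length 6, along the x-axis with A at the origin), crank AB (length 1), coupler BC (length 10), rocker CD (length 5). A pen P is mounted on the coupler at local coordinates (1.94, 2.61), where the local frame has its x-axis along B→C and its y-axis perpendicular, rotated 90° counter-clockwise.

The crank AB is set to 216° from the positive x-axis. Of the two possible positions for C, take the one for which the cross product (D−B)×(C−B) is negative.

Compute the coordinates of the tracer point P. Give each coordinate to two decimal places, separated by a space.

A=(0,0), D=(6.00,0)
B = A + 1.00·(cos216°, sin216°) = (-0.8090, -0.5878)
|BD| = 6.8343
circle(B,10.00) ∩ circle(D,5.00): a=8.9042, h=4.5515
  candidates: C₊=(7.6707,4.7126) cross=31.106; C₋=(8.4536,-4.3566) cross=-31.106
  mode - wants cross < 0 → take C=(8.4536,-4.3566) (cross=-31.106)
ex = (C−B)/|BC| = (0.9263,-0.3769); ey = (0.3769,0.9263)
P = B + 1.94·ex + 2.61·ey = (1.9716,1.0986)

1.97 1.10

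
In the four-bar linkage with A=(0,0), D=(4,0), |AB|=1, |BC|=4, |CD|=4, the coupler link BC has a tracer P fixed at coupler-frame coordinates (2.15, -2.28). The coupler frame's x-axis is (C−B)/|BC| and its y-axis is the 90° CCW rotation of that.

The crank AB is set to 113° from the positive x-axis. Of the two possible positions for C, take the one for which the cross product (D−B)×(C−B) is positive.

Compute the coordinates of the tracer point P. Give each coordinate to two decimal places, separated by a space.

A=(0,0), D=(4.00,0)
B = A + 1.00·(cos113°, sin113°) = (-0.3907, 0.9205)
|BD| = 4.4862
circle(B,4.00) ∩ circle(D,4.00): a=2.2431, h=3.3119
  candidates: C₊=(2.4842,3.7017) cross=14.858; C₋=(1.1251,-2.7812) cross=-14.858
  mode + wants cross > 0 → take C=(2.4842,3.7017) (cross=14.858)
ex = (C−B)/|BC| = (0.7187,0.6953); ey = (-0.6953,0.7187)
P = B + 2.15·ex + -2.28·ey = (2.7398,0.7767)

2.74 0.78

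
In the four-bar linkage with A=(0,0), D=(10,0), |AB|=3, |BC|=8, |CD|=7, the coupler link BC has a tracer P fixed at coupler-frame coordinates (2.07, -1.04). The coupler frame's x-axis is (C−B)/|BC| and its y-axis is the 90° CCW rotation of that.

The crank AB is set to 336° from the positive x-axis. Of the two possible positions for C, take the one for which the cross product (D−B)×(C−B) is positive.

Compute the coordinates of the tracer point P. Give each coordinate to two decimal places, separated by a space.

A=(0,0), D=(10.00,0)
B = A + 3.00·(cos336°, sin336°) = (2.7406, -1.2202)
|BD| = 7.3612
circle(B,8.00) ∩ circle(D,7.00): a=4.6995, h=6.4742
  candidates: C₊=(6.3019,5.9434) cross=47.658; C₋=(8.4483,-6.8258) cross=-47.658
  mode + wants cross > 0 → take C=(6.3019,5.9434) (cross=47.658)
ex = (C−B)/|BC| = (0.4452,0.8955); ey = (-0.8955,0.4452)
P = B + 2.07·ex + -1.04·ey = (4.5934,0.1704)

4.59 0.17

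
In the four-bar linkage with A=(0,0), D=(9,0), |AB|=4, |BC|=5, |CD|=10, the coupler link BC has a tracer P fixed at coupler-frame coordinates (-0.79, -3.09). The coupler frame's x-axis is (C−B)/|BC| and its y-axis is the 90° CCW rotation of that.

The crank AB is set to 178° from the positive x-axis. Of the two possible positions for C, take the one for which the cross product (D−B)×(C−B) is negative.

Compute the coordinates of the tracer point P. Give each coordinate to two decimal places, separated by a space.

A=(0,0), D=(9.00,0)
B = A + 4.00·(cos178°, sin178°) = (-3.9976, 0.1396)
|BD| = 12.9983
circle(B,5.00) ∩ circle(D,10.00): a=3.6142, h=3.4551
  candidates: C₊=(-0.3465,3.5557) cross=44.911; C₋=(-0.4207,-3.3541) cross=-44.911
  mode - wants cross < 0 → take C=(-0.4207,-3.3541) (cross=-44.911)
ex = (C−B)/|BC| = (0.7154,-0.6987); ey = (0.6987,0.7154)
P = B + -0.79·ex + -3.09·ey = (-6.7218,-1.5189)

-6.72 -1.52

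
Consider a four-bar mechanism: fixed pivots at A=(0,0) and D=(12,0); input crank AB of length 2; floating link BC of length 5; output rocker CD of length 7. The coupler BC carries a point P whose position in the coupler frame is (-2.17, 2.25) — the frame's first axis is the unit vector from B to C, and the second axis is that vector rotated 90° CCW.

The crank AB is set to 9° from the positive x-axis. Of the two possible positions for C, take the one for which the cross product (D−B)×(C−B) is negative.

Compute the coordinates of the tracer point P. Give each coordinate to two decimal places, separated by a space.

1.87 3.44

A=(0,0), D=(12.00,0)
B = A + 2.00·(cos9°, sin9°) = (1.9754, 0.3129)
|BD| = 10.0295
circle(B,5.00) ∩ circle(D,7.00): a=3.8183, h=3.2281
  candidates: C₊=(5.8925,3.4203) cross=32.376; C₋=(5.6911,-3.0328) cross=-32.376
  mode - wants cross < 0 → take C=(5.6911,-3.0328) (cross=-32.376)
ex = (C−B)/|BC| = (0.7431,-0.6691); ey = (0.6691,0.7431)
P = B + -2.17·ex + 2.25·ey = (1.8683,3.4370)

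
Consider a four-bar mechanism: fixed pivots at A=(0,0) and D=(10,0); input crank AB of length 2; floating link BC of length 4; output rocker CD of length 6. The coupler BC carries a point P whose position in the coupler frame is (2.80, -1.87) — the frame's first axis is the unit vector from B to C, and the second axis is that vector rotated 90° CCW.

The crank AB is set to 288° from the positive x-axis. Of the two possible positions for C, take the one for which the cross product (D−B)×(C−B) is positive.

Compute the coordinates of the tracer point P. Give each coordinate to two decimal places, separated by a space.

3.98 -1.99

A=(0,0), D=(10.00,0)
B = A + 2.00·(cos288°, sin288°) = (0.6180, -1.9021)
|BD| = 9.5728
circle(B,4.00) ∩ circle(D,6.00): a=3.7418, h=1.4138
  candidates: C₊=(4.0043,0.2270) cross=13.534; C₋=(4.5662,-2.5443) cross=-13.534
  mode + wants cross > 0 → take C=(4.0043,0.2270) (cross=13.534)
ex = (C−B)/|BC| = (0.8466,0.5323); ey = (-0.5323,0.8466)
P = B + 2.80·ex + -1.87·ey = (3.9838,-1.9948)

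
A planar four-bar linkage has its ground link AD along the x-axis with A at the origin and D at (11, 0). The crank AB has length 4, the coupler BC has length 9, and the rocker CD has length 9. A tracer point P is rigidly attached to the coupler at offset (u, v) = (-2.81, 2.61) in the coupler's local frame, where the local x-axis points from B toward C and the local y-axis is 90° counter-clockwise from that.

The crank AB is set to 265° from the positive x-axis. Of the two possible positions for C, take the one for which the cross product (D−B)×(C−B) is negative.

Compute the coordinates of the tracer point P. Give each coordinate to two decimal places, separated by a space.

A=(0,0), D=(11.00,0)
B = A + 4.00·(cos265°, sin265°) = (-0.3486, -3.9848)
|BD| = 12.0279
circle(B,9.00) ∩ circle(D,9.00): a=6.0139, h=6.6957
  candidates: C₊=(3.1074,4.3252) cross=80.535; C₋=(7.5439,-8.3100) cross=-80.535
  mode - wants cross < 0 → take C=(7.5439,-8.3100) (cross=-80.535)
ex = (C−B)/|BC| = (0.8770,-0.4806); ey = (0.4806,0.8770)
P = B + -2.81·ex + 2.61·ey = (-1.5586,-0.3455)

-1.56 -0.35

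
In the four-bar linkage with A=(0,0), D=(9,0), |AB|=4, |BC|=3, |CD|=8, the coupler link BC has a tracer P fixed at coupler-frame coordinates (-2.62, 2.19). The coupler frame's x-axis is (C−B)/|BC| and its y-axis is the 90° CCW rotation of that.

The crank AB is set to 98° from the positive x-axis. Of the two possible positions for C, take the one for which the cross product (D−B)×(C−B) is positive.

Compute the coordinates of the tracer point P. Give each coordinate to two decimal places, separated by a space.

A=(0,0), D=(9.00,0)
B = A + 4.00·(cos98°, sin98°) = (-0.5567, 3.9611)
|BD| = 10.3451
circle(B,3.00) ∩ circle(D,8.00): a=2.5143, h=1.6366
  candidates: C₊=(2.3926,4.5103) cross=16.931; C₋=(1.1393,1.4865) cross=-16.931
  mode + wants cross > 0 → take C=(2.3926,4.5103) (cross=16.931)
ex = (C−B)/|BC| = (0.9831,0.1831); ey = (-0.1831,0.9831)
P = B + -2.62·ex + 2.19·ey = (-3.5333,5.6344)

-3.53 5.63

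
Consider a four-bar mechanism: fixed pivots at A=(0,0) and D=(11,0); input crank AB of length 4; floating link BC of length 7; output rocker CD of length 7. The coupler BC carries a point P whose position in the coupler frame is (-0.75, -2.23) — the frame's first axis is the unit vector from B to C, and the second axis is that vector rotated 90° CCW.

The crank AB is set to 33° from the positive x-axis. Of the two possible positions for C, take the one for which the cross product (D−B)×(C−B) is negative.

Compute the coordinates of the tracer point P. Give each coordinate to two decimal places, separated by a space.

1.00 2.17

A=(0,0), D=(11.00,0)
B = A + 4.00·(cos33°, sin33°) = (3.3547, 2.1786)
|BD| = 7.9497
circle(B,7.00) ∩ circle(D,7.00): a=3.9748, h=5.7620
  candidates: C₊=(8.7564,6.6307) cross=45.806; C₋=(5.5983,-4.4521) cross=-45.806
  mode - wants cross < 0 → take C=(5.5983,-4.4521) (cross=-45.806)
ex = (C−B)/|BC| = (0.3205,-0.9472); ey = (0.9472,0.3205)
P = B + -0.75·ex + -2.23·ey = (1.0019,2.1742)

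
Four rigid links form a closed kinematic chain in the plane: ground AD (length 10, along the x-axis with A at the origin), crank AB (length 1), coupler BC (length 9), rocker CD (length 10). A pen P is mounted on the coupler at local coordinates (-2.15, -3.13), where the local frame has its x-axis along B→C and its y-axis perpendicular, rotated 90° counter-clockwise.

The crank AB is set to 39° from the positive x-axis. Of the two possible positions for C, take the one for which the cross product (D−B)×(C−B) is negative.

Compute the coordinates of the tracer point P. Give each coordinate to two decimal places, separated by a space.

A=(0,0), D=(10.00,0)
B = A + 1.00·(cos39°, sin39°) = (0.7771, 0.6293)
|BD| = 9.2443
circle(B,9.00) ∩ circle(D,10.00): a=3.5945, h=8.2510
  candidates: C₊=(4.9250,8.6165) cross=76.275; C₋=(3.8016,-7.8473) cross=-76.275
  mode - wants cross < 0 → take C=(3.8016,-7.8473) (cross=-76.275)
ex = (C−B)/|BC| = (0.3360,-0.9418); ey = (0.9418,0.3360)
P = B + -2.15·ex + -3.13·ey = (-2.8933,1.6024)

-2.89 1.60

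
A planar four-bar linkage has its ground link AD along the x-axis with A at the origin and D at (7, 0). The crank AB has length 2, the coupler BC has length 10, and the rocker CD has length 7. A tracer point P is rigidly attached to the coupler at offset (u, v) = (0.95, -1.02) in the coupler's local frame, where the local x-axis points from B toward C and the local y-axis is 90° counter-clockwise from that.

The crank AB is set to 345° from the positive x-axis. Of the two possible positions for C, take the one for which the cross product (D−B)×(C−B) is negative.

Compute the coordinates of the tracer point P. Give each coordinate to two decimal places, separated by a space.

2.12 -1.90

A=(0,0), D=(7.00,0)
B = A + 2.00·(cos345°, sin345°) = (1.9319, -0.5176)
|BD| = 5.0945
circle(B,10.00) ∩ circle(D,7.00): a=7.5526, h=6.5542
  candidates: C₊=(8.7795,6.7700) cross=33.390; C₋=(10.1114,-6.2705) cross=-33.390
  mode - wants cross < 0 → take C=(10.1114,-6.2705) (cross=-33.390)
ex = (C−B)/|BC| = (0.8180,-0.5753); ey = (0.5753,0.8180)
P = B + 0.95·ex + -1.02·ey = (2.1221,-1.8985)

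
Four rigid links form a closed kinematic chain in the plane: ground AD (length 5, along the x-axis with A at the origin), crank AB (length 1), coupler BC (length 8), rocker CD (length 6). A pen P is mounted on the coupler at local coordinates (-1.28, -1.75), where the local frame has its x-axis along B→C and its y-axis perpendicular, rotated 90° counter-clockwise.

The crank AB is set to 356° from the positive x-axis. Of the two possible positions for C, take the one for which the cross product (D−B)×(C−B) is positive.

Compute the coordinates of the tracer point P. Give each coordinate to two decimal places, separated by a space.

A=(0,0), D=(5.00,0)
B = A + 1.00·(cos356°, sin356°) = (0.9976, -0.0698)
|BD| = 4.0030
circle(B,8.00) ∩ circle(D,6.00): a=5.4989, h=5.8106
  candidates: C₊=(6.3943,5.8357) cross=23.260; C₋=(6.5968,-5.7836) cross=-23.260
  mode + wants cross > 0 → take C=(6.3943,5.8357) (cross=23.260)
ex = (C−B)/|BC| = (0.6746,0.7382); ey = (-0.7382,0.6746)
P = B + -1.28·ex + -1.75·ey = (1.4259,-2.1952)

1.43 -2.20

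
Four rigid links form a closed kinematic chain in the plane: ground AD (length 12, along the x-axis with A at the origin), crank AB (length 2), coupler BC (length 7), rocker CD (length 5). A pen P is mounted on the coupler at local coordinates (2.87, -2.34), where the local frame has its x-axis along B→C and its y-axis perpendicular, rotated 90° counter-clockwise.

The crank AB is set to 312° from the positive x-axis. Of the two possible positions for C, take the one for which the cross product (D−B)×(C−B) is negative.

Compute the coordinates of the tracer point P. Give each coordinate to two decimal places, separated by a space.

A=(0,0), D=(12.00,0)
B = A + 2.00·(cos312°, sin312°) = (1.3383, -1.4863)
|BD| = 10.7648
circle(B,7.00) ∩ circle(D,5.00): a=6.4972, h=2.6052
  candidates: C₊=(7.4135,1.9910) cross=28.044; C₋=(8.1329,-3.1695) cross=-28.044
  mode - wants cross < 0 → take C=(8.1329,-3.1695) (cross=-28.044)
ex = (C−B)/|BC| = (0.9707,-0.2405); ey = (0.2405,0.9707)
P = B + 2.87·ex + -2.34·ey = (3.5614,-4.4477)

3.56 -4.45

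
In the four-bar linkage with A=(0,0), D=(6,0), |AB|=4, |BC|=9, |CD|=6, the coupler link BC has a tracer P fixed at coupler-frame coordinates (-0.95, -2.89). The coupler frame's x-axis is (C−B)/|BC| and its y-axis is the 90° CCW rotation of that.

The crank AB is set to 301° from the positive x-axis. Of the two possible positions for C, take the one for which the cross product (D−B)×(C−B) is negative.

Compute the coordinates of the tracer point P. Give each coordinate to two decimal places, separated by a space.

A=(0,0), D=(6.00,0)
B = A + 4.00·(cos301°, sin301°) = (2.0602, -3.4287)
|BD| = 5.2229
circle(B,9.00) ∩ circle(D,6.00): a=6.9194, h=5.7551
  candidates: C₊=(3.5017,5.4551) cross=30.058; C₋=(11.0579,-3.2276) cross=-30.058
  mode - wants cross < 0 → take C=(11.0579,-3.2276) (cross=-30.058)
ex = (C−B)/|BC| = (0.9998,0.0223); ey = (-0.0223,0.9998)
P = B + -0.95·ex + -2.89·ey = (1.1749,-6.3392)

1.17 -6.34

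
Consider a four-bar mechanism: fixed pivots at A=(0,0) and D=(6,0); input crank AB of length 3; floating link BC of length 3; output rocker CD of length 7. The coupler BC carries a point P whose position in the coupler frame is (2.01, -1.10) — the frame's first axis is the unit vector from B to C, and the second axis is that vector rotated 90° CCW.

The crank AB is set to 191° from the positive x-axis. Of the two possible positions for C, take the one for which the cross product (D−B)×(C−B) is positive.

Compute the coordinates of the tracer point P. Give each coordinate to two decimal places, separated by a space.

-0.75 0.07

A=(0,0), D=(6.00,0)
B = A + 3.00·(cos191°, sin191°) = (-2.9449, -0.5724)
|BD| = 8.9632
circle(B,3.00) ∩ circle(D,7.00): a=2.2502, h=1.9840
  candidates: C₊=(-0.8259,1.5513) cross=17.783; C₋=(-0.5725,-2.4087) cross=-17.783
  mode + wants cross > 0 → take C=(-0.8259,1.5513) (cross=17.783)
ex = (C−B)/|BC| = (0.7063,0.7079); ey = (-0.7079,0.7063)
P = B + 2.01·ex + -1.10·ey = (-0.7465,0.0735)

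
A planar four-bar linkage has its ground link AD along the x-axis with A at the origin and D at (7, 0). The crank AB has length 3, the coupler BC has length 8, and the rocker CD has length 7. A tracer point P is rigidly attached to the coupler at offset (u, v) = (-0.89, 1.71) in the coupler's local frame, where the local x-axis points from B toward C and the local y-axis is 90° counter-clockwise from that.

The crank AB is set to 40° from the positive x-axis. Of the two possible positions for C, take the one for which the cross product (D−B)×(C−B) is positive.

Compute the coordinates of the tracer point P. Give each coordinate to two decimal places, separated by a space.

A=(0,0), D=(7.00,0)
B = A + 3.00·(cos40°, sin40°) = (2.2981, 1.9284)
|BD| = 5.0819
circle(B,8.00) ∩ circle(D,7.00): a=4.0168, h=6.9185
  candidates: C₊=(8.6398,6.8052) cross=35.159; C₋=(3.3893,-5.9969) cross=-35.159
  mode + wants cross > 0 → take C=(8.6398,6.8052) (cross=35.159)
ex = (C−B)/|BC| = (0.7927,0.6096); ey = (-0.6096,0.7927)
P = B + -0.89·ex + 1.71·ey = (0.5502,2.7413)

0.55 2.74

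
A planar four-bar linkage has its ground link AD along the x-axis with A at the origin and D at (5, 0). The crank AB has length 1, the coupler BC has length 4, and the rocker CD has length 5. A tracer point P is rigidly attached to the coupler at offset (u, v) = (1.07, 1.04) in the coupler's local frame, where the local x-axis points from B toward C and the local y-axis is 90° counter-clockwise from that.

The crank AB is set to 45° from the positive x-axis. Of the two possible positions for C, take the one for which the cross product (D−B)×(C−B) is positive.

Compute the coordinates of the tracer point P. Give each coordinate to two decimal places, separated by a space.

0.24 2.12

A=(0,0), D=(5.00,0)
B = A + 1.00·(cos45°, sin45°) = (0.7071, 0.7071)
|BD| = 4.3507
circle(B,4.00) ∩ circle(D,5.00): a=1.1411, h=3.8338
  candidates: C₊=(2.4561,4.3045) cross=16.680; C₋=(1.2099,-3.2612) cross=-16.680
  mode + wants cross > 0 → take C=(2.4561,4.3045) (cross=16.680)
ex = (C−B)/|BC| = (0.4372,0.8993); ey = (-0.8993,0.4372)
P = B + 1.07·ex + 1.04·ey = (0.2396,2.1241)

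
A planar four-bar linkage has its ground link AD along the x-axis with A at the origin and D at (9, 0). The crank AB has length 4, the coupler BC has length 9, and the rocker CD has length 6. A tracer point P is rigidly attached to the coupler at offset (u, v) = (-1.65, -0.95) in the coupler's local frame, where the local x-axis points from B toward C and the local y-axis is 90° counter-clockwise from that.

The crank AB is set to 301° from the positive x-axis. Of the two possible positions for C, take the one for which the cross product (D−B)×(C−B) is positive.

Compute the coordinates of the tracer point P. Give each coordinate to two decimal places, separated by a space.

2.30 -5.32

A=(0,0), D=(9.00,0)
B = A + 4.00·(cos301°, sin301°) = (2.0602, -3.4287)
|BD| = 7.7406
circle(B,9.00) ∩ circle(D,6.00): a=6.7771, h=5.9221
  candidates: C₊=(5.5129,4.8827) cross=45.841; C₋=(10.7593,-5.7363) cross=-45.841
  mode + wants cross > 0 → take C=(5.5129,4.8827) (cross=45.841)
ex = (C−B)/|BC| = (0.3836,0.9235); ey = (-0.9235,0.3836)
P = B + -1.65·ex + -0.95·ey = (2.3044,-5.3169)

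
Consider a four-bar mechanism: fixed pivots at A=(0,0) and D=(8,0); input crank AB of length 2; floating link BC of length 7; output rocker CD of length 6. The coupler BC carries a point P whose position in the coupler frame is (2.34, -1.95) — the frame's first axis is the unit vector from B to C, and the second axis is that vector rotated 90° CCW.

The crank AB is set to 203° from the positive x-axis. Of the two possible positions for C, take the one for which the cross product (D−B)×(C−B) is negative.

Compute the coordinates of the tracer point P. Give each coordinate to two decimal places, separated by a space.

A=(0,0), D=(8.00,0)
B = A + 2.00·(cos203°, sin203°) = (-1.8410, -0.7815)
|BD| = 9.8720
circle(B,7.00) ∩ circle(D,6.00): a=5.5944, h=4.2074
  candidates: C₊=(3.4028,3.8556) cross=41.536; C₋=(4.0689,-4.5328) cross=-41.536
  mode - wants cross < 0 → take C=(4.0689,-4.5328) (cross=-41.536)
ex = (C−B)/|BC| = (0.8443,-0.5359); ey = (0.5359,0.8443)
P = B + 2.34·ex + -1.95·ey = (-0.9104,-3.6818)

-0.91 -3.68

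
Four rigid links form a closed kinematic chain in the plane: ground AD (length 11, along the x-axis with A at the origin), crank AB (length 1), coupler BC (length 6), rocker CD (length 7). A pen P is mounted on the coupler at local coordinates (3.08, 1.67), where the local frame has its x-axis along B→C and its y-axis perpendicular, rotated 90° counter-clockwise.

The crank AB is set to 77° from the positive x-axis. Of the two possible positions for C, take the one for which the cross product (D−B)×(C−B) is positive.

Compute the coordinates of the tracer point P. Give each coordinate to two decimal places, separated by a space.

1.98 4.01

A=(0,0), D=(11.00,0)
B = A + 1.00·(cos77°, sin77°) = (0.2250, 0.9744)
|BD| = 10.8190
circle(B,6.00) ∩ circle(D,7.00): a=4.8087, h=3.5884
  candidates: C₊=(5.3373,4.1151) cross=38.822; C₋=(4.6910,-3.0325) cross=-38.822
  mode + wants cross > 0 → take C=(5.3373,4.1151) (cross=38.822)
ex = (C−B)/|BC| = (0.8521,0.5234); ey = (-0.5234,0.8521)
P = B + 3.08·ex + 1.67·ey = (1.9751,4.0095)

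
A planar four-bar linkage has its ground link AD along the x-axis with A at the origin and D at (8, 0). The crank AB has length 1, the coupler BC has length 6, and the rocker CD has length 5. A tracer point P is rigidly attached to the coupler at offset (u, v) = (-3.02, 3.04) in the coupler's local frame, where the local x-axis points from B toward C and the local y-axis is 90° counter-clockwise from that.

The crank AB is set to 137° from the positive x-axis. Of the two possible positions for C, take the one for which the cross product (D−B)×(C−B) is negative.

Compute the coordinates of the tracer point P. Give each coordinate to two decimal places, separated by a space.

A=(0,0), D=(8.00,0)
B = A + 1.00·(cos137°, sin137°) = (-0.7314, 0.6820)
|BD| = 8.7579
circle(B,6.00) ∩ circle(D,5.00): a=5.0070, h=3.3061
  candidates: C₊=(4.5179,3.5881) cross=28.955; C₋=(4.0030,-3.0040) cross=-28.955
  mode - wants cross < 0 → take C=(4.0030,-3.0040) (cross=-28.955)
ex = (C−B)/|BC| = (0.7891,-0.6143); ey = (0.6143,0.7891)
P = B + -3.02·ex + 3.04·ey = (-1.2467,4.9360)

-1.25 4.94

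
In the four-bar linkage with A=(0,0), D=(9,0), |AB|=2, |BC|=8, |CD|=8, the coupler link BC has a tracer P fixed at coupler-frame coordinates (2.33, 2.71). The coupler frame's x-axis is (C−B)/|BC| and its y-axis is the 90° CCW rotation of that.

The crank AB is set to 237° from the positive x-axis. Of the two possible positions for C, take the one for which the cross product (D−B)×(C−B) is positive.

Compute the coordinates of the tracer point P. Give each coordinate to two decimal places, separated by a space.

-2.25 1.70

A=(0,0), D=(9.00,0)
B = A + 2.00·(cos237°, sin237°) = (-1.0893, -1.6773)
|BD| = 10.2278
circle(B,8.00) ∩ circle(D,8.00): a=5.1139, h=6.1521
  candidates: C₊=(2.9464,5.2301) cross=62.922; C₋=(4.9643,-6.9075) cross=-62.922
  mode + wants cross > 0 → take C=(2.9464,5.2301) (cross=62.922)
ex = (C−B)/|BC| = (0.5045,0.8634); ey = (-0.8634,0.5045)
P = B + 2.33·ex + 2.71·ey = (-2.2538,1.7016)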